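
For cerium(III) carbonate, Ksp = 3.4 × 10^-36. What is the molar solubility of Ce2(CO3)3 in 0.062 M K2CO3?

6.0e-17 M

Ce2(CO3)3(s) ⇌ 2 Ce^3+ + 3 CO3^2-
Ksp = [Ce^3+]^2[CO3^2-]^3
Let s be the molar solubility in this solution. [Ce^3+] = 2s, [CO3^2-] = 0.062 + 3s ≈ 0.062 (since CO3^2- from K2CO3 dominates).
Ksp ≈ (2s)^2 × (0.062)^3
s = 6.0 × 10^-17 M
Check: 3s = 1.8 × 10^-16 ≪ 0.062, so the approximation is valid.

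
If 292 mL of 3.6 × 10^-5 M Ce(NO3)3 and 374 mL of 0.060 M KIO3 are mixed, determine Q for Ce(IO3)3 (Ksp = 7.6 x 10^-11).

6.0e-10

Total volume = 292 + 374 = 666 mL.
[Ce^3+] = 3.6 x 10^-5 × (292/666) = 1.58 × 10^-5 M
[IO3^-] = 6.0 x 10^-2 × (374/666) = 3.37 × 10^-2 M
Ce(IO3)3(s) <=> Ce^3+(aq) + 3 IO3^-(aq), so Q = [Ce^3+][IO3^-]^3
Q = (1.58 x 10^-5)(3.37 × 10^-2)^3 = 6.0 × 10^-10
Q > Ksp, so Ce(IO3)3 will precipitate.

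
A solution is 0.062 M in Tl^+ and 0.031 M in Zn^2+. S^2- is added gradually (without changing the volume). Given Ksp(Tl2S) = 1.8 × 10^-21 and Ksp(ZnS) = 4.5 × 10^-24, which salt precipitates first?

ZnS

Precipitation of each salt starts when its ion product equals its Ksp.
For Tl2S: 1.8 × 10^-21 = (0.062)^2 × [S^2-]  ⇒  [S^2-] = 4.7 × 10^-19 M.
For ZnS: 4.5 × 10^-24 = 0.031 × [S^2-]  ⇒  [S^2-] = 1.5 × 10^-22 M.
The salt with the lower threshold [S^2-] precipitates first: ZnS.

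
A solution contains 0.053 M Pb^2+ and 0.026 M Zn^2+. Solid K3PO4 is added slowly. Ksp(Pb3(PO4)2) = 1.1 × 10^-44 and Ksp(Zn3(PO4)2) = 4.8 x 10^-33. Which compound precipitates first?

Precipitation of each salt starts when its ion product equals its Ksp.
For Pb3(PO4)2: 1.1 × 10^-44 = (0.053)^3 × [PO4^3-]^2  ⇒  [PO4^3-] = 8.6 × 10^-21 M.
For Zn3(PO4)2: 4.8 x 10^-33 = (0.026)^3 × [PO4^3-]^2  ⇒  [PO4^3-] = 1.7 × 10^-14 M.
The salt with the lower threshold [PO4^3-] precipitates first: Pb3(PO4)2.

Pb3(PO4)2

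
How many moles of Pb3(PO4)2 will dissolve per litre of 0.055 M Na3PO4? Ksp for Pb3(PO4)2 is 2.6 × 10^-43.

Pb3(PO4)2(s) <=> 3 Pb^2+(aq) + 2 PO4^3-(aq)
Ksp = [Pb^2+]^3[PO4^3-]^2
Let s = moles of Pb3(PO4)2 that dissolve per litre. [Pb^2+] = 3s, [PO4^3-] = 0.055 + 2s ≈ 0.055 (common-ion effect: PO4^3- is already 0.055 M).
Ksp ≈ (3s)^3 × (0.055)^2
s = 1.5 × 10^-14 M
Check: 2s = 2.9 × 10^-14 ≪ 0.055, so the approximation is valid.

1.5e-14 M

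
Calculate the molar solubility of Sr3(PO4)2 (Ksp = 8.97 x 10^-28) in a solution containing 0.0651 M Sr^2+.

Sr3(PO4)2(s) ⇌ 3 Sr^2+ + 2 PO4^3-
Ksp = [Sr^2+]^3[PO4^3-]^2
Let s = moles of Sr3(PO4)2 that dissolve per litre. [Sr^2+] = 0.0651 + 3s ≈ 0.0651, [PO4^3-] = 2s (common-ion effect: Sr^2+ is already 0.0651 M).
Ksp ≈ (0.0651)^3 × (2s)^2
s = 9.02 × 10^-13 M
Check: 3s = 2.7 x 10^-12 ≪ 0.0651, so the approximation is valid.

s = 9.02 × 10^-13 M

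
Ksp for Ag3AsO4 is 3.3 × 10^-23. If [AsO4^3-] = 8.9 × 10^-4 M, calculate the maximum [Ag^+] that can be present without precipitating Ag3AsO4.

Ag3AsO4(s) ⇌ 3 Ag^+ + AsO4^3-
Ksp = [Ag^+]^3[AsO4^3-]
Precipitation begins when Q = Ksp. With [AsO4^3-] = 8.9 × 10^-4 M:
3.3 × 10^-23 = (8.9 × 10^-4) × [Ag^+]^3
[Ag^+] = (3.3 × 10^-23 / 8.9 × 10^-4)^(1/3) = 3.3 × 10^-7 M

3.3 × 10^-7 M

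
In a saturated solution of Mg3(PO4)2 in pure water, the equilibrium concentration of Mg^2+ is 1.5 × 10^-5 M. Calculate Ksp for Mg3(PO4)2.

Mg3(PO4)2(s) ⇌ 3 Mg^2+ + 2 PO4^3-
Stoichiometry gives [PO4^3-] = (2/3)[Mg^2+] = 1.00 × 10^-5 M.
Ksp = [Mg^2+]^3[PO4^3-]^2
Ksp = (1.5 × 10^-5)^3 × (1.00 x 10^-5)^2 = 3.4 × 10^-25

Ksp = 3.4e-25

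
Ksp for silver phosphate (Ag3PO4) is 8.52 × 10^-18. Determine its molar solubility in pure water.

s ≈ 2.37 × 10^-5 M

Ag3PO4(s) ⇌ 3 Ag^+(aq) + PO4^3-(aq)
Ksp = [Ag^+]^3[PO4^3-]
With molar solubility s: [Ag^+] = 3s, [PO4^3-] = s.
Ksp = (3s)^3s = 27s^4
s^4 = 8.52 × 10^-18 / 27, so s = 2.37 × 10^-5 M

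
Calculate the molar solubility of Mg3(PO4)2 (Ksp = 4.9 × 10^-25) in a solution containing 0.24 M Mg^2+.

s ≈ 3.0e-12 M

Mg3(PO4)2(s) ⇌ 3 Mg^2+ + 2 PO4^3-
Ksp = [Mg^2+]^3[PO4^3-]^2
Let s = moles of Mg3(PO4)2 that dissolve per litre. [Mg^2+] = 0.24 + 3s ≈ 0.24, [PO4^3-] = 2s (since the Mg^2+ already present dominates).
Ksp ≈ (0.24)^3 × (2s)^2
s = 3.0 × 10^-12 M
Check: 3s = 8.9 × 10^-12 ≪ 0.24, so the approximation is valid.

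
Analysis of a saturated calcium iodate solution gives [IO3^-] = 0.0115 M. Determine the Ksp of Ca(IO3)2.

Ca(IO3)2(s) ⇌ Ca^2+(aq) + 2 IO3^-(aq)
Stoichiometry gives [Ca^2+] = (1/2)[IO3^-] = 5.750 × 10^-3 M.
Ksp = [Ca^2+][IO3^-]^2
Ksp = 5.750 × 10^-3 × (1.15 × 10^-2)^2 = 7.60 x 10^-7

7.60 x 10^-7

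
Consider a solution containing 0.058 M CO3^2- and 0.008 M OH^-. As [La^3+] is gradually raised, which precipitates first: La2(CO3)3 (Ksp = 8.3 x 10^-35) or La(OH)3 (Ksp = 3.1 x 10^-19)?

La2(CO3)3

Each salt begins to precipitate when Q = Ksp, i.e. when [La^3+] reaches its threshold.
For La2(CO3)3: 8.3 x 10^-35 = (0.058)^3 × [La^3+]^2  ⇒  [La^3+] = 6.5 x 10^-16 M.
For La(OH)3: 3.1 x 10^-19 = (0.008)^3 × [La^3+]  ⇒  [La^3+] = 6.1 × 10^-13 M.
The salt with the lower threshold [La^3+] precipitates first: La2(CO3)3.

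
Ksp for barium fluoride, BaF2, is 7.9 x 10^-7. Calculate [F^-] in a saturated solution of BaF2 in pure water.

[F^-] ≈ 0.012 M

BaF2(s) ⇌ Ba^2+(aq) + 2 F^-(aq)
Ksp = [Ba^2+][F^-]^2
With molar solubility s: [Ba^2+] = s, [F^-] = 2s.
Ksp = s(2s)^2 = 4s^3
s^3 = 7.9 x 10^-7 / 4, so s = 5.82 × 10^-3 M
[F^-] = 2s = 1.2 × 10^-2 M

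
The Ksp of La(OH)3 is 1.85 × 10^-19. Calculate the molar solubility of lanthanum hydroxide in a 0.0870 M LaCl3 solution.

s = 4.29 × 10^-7 M

La(OH)3(s) ⇌ La^3+ + 3 OH^-
Ksp = [La^3+][OH^-]^3
Let s = moles of La(OH)3 that dissolve per litre. [La^3+] = 0.0870 + s ≈ 0.0870, [OH^-] = 3s (Ksp is small, so little additional dissolves).
Ksp ≈ 0.0870 × (3s)^3
s = 4.29 × 10^-7 M
Check: s = 4.3 × 10^-7 ≪ 0.0870, so the approximation is valid.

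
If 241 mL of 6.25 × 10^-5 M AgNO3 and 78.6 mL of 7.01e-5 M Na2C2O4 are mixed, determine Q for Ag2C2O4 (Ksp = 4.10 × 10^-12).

Total volume = 241 + 78.6 = 319.6 mL.
[Ag^+] = 6.25 x 10^-5 × (241/319.6) = 4.713 × 10^-5 M
[C2O4^2-] = 7.01 × 10^-5 × (78.6/319.6) = 1.724 × 10^-5 M
Ag2C2O4(s) ⇌ 2 Ag^+(aq) + C2O4^2-(aq), so Q = [Ag^+]^2[C2O4^2-]
Q = (4.713 × 10^-5)^2(1.724 × 10^-5) = 3.83 x 10^-14
Q < Ksp, so no precipitate of Ag2C2O4 forms.

Q ≈ 3.83 × 10^-14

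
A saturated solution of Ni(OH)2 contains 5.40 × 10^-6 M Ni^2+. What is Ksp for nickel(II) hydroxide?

6.30 × 10^-16

Ni(OH)2(s) ⇌ Ni^2+(aq) + 2 OH^-(aq)
Stoichiometry gives [OH^-] = (2/1)[Ni^2+] = 1.080 × 10^-5 M.
Ksp = [Ni^2+][OH^-]^2
Ksp = 5.40 x 10^-6 × (1.080 × 10^-5)^2 = 6.30 × 10^-16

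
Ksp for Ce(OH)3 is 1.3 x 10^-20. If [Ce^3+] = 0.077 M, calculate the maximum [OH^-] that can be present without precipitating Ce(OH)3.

Ce(OH)3(s) ⇌ Ce^3+(aq) + 3 OH^-(aq)
Ksp = [Ce^3+][OH^-]^3
Precipitation begins when Q = Ksp. With [Ce^3+] = 0.077 M:
1.3 x 10^-20 = (0.077) × [OH^-]^3
[OH^-] = (1.3 x 10^-20 / 7.7 x 10^-2)^(1/3) = 5.5 × 10^-7 M

5.5e-7 M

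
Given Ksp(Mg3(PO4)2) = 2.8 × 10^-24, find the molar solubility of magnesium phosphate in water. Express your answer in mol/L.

s ≈ 7.6 × 10^-6 M

Mg3(PO4)2(s) ⇌ 3 Mg^2+ + 2 PO4^3-
Ksp = [Mg^2+]^3[PO4^3-]^2
For each mole of Mg3(PO4)2 that dissolves: [Mg^2+] = 3s, [PO4^3-] = 2s.
Substituting: Ksp = (3s)^3(2s)^2 = 108s^5
Solving, s = (2.8 × 10^-24/108)^(1/5) = 7.6 x 10^-6 M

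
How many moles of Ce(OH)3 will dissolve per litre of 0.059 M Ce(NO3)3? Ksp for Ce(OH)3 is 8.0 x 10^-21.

Ce(OH)3(s) <=> Ce^3+(aq) + 3 OH^-(aq)
Ksp = [Ce^3+][OH^-]^3
Let s = moles of Ce(OH)3 that dissolve per litre. [Ce^3+] = 0.059 + s ≈ 0.059, [OH^-] = 3s (Ksp is small, so little additional dissolves).
Ksp ≈ 0.059 × (3s)^3
s = 1.7 x 10^-7 M
Check: s = 1.7 × 10^-7 ≪ 0.059, so the approximation is valid.

1.7 × 10^-7 M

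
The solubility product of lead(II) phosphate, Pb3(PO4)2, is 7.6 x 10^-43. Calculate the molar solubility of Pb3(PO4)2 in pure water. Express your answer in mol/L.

Pb3(PO4)2(s) ⇌ 3 Pb^2+(aq) + 2 PO4^3-(aq)
Ksp = [Pb^2+]^3[PO4^3-]^2
With molar solubility s: [Pb^2+] = 3s, [PO4^3-] = 2s.
Substituting: Ksp = (3s)^3(2s)^2 = 108s^5
s = (7.6 x 10^-43 / 108)^(1/5) = 1.5 × 10^-9 M

1.5 × 10^-9 M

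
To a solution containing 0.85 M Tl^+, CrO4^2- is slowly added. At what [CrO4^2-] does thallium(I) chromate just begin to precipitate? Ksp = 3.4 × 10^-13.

[CrO4^2-] = 4.7 × 10^-13 M

Tl2CrO4(s) ⇌ 2 Tl^+(aq) + CrO4^2-(aq)
Ksp = [Tl^+]^2[CrO4^2-]
Precipitation begins when Q = Ksp. With [Tl^+] = 0.85 M:
3.4 × 10^-13 = (0.85)^2 × [CrO4^2-]
[CrO4^2-] = (3.4 × 10^-13 / 7.23 × 10^-1) = 4.7 × 10^-13 M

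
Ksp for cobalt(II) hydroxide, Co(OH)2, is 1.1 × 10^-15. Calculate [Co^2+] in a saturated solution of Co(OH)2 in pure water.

[Co^2+] ≈ 6.5 × 10^-6 M

Co(OH)2(s) <=> Co^2+(aq) + 2 OH^-(aq)
Ksp = [Co^2+][OH^-]^2
For each mole of Co(OH)2 that dissolves: [Co^2+] = s, [OH^-] = 2s.
Substituting: Ksp = s(2s)^2 = 4s^3
s^3 = 1.1 × 10^-15 / 4, so s = 6.50 x 10^-6 M
[Co^2+] = s = 6.5 x 10^-6 M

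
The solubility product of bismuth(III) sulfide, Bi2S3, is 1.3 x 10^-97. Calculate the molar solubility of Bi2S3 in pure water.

Bi2S3(s) <=> 2 Bi^3+ + 3 S^2-
Ksp = [Bi^3+]^2[S^2-]^3
With molar solubility s: [Bi^3+] = 2s, [S^2-] = 3s.
Ksp = (2s)^2(3s)^3 = 108s^5
Solving, s = (1.3 x 10^-97/108)^(1/5) = 1.6 × 10^-20 M

s ≈ 1.6 × 10^-20 M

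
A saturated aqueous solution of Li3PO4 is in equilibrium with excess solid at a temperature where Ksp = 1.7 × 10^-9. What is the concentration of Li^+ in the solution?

[Li^+] = 8.5 × 10^-3 M

Li3PO4(s) <=> 3 Li^+(aq) + PO4^3-(aq)
Ksp = [Li^+]^3[PO4^3-]
If s mol/L of Li3PO4 dissolves, [Li^+] = 3s and [PO4^3-] = s.
So Ksp = (3s)^3 × s = 27s^4
s = (1.7 × 10^-9 / 27)^(1/4) = 2.82 × 10^-3 M
[Li^+] = 3s = 8.5 × 10^-3 M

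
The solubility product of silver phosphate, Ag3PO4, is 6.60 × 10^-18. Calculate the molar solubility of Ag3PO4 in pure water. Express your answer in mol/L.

Ag3PO4(s) ⇌ 3 Ag^+(aq) + PO4^3-(aq)
Ksp = [Ag^+]^3[PO4^3-]
For each mole of Ag3PO4 that dissolves: [Ag^+] = 3s, [PO4^3-] = s.
Ksp = (3s)^3s = 27s^4
s^4 = 6.60 × 10^-18 / 27, so s = 2.22 × 10^-5 M

s ≈ 2.22 × 10^-5 M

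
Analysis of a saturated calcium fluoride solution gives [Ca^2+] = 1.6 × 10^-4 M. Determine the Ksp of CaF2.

CaF2(s) ⇌ Ca^2+ + 2 F^-
Stoichiometry gives [F^-] = (2/1)[Ca^2+] = 3.20 × 10^-4 M.
Ksp = [Ca^2+][F^-]^2
Ksp = 1.6 x 10^-4 × (3.20 × 10^-4)^2 = 1.6 × 10^-11

Ksp ≈ 1.6e-11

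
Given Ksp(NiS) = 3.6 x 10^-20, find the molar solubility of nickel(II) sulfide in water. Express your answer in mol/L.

NiS(s) <=> Ni^2+ + S^2-
Ksp = [Ni^2+][S^2-]
Let s = molar solubility. Then [Ni^2+] = s and [S^2-] = s.
Ksp = s^2
s = (3.6 x 10^-20)^(1/2) = 1.9 x 10^-10 M

s = 1.9e-10 M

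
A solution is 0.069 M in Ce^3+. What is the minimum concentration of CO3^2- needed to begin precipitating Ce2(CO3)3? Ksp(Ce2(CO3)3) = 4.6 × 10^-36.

[CO3^2-] ≈ 9.9e-12 M

Ce2(CO3)3(s) <=> 2 Ce^3+(aq) + 3 CO3^2-(aq)
Ksp = [Ce^3+]^2[CO3^2-]^3
Precipitation begins when Q = Ksp. With [Ce^3+] = 0.069 M:
4.6 × 10^-36 = (0.069)^2 × [CO3^2-]^3
[CO3^2-] = (4.6 × 10^-36 / 4.76 × 10^-3)^(1/3) = 9.9 × 10^-12 M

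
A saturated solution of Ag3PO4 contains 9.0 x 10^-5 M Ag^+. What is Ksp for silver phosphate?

Ag3PO4(s) ⇌ 3 Ag^+ + PO4^3-
Stoichiometry gives [PO4^3-] = (1/3)[Ag^+] = 3.00 x 10^-5 M.
Ksp = [Ag^+]^3[PO4^3-]
Ksp = (9.0 × 10^-5)^3 × 3.00 x 10^-5 = 2.2 × 10^-17

2.2 × 10^-17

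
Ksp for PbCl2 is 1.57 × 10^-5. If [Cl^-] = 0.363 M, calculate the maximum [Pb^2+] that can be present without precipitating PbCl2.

1.19 × 10^-4 M

PbCl2(s) <=> Pb^2+(aq) + 2 Cl^-(aq)
Ksp = [Pb^2+][Cl^-]^2
Precipitation begins when Q = Ksp. With [Cl^-] = 0.363 M:
1.57 × 10^-5 = (0.363)^2 × [Pb^2+]
[Pb^2+] = (1.57 × 10^-5 / 1.318 x 10^-1) = 1.19 x 10^-4 M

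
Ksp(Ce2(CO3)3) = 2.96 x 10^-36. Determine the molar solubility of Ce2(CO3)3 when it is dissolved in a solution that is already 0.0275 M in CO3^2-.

Ce2(CO3)3(s) <=> 2 Ce^3+ + 3 CO3^2-
Ksp = [Ce^3+]^2[CO3^2-]^3
Let s = moles of Ce2(CO3)3 that dissolve per litre. [Ce^3+] = 2s, [CO3^2-] = 0.0275 + 3s ≈ 0.0275 (since the CO3^2- already present dominates).
Ksp ≈ (2s)^2 × (0.0275)^3
s = 1.89 × 10^-16 M
Check: 3s = 5.7 × 10^-16 ≪ 0.0275, so the approximation is valid.

s = 1.89 × 10^-16 M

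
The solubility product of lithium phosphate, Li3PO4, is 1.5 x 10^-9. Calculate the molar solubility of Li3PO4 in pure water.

Li3PO4(s) <=> 3 Li^+(aq) + PO4^3-(aq)
Ksp = [Li^+]^3[PO4^3-]
For each mole of Li3PO4 that dissolves: [Li^+] = 3s, [PO4^3-] = s.
Ksp = (3s)^3s = 27s^4
s^4 = 1.5 x 10^-9 / 27, so s = 2.7 × 10^-3 M

2.7e-3 M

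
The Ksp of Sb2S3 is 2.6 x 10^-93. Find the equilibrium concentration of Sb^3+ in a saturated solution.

Sb2S3(s) ⇌ 2 Sb^3+ + 3 S^2-
Ksp = [Sb^3+]^2[S^2-]^3
If s mol/L of Sb2S3 dissolves, [Sb^3+] = 2s and [S^2-] = 3s.
Ksp = (2s)^2(3s)^3 = 108s^5
s = (2.6 x 10^-93 / 108)^(1/5) = 1.19 × 10^-19 M
[Sb^3+] = 2s = 2.4 × 10^-19 M

2.4 × 10^-19 M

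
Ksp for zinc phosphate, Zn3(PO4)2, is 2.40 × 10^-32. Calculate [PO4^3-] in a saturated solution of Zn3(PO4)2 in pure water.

Zn3(PO4)2(s) <=> 3 Zn^2+ + 2 PO4^3-
Ksp = [Zn^2+]^3[PO4^3-]^2
If s mol/L of Zn3(PO4)2 dissolves, [Zn^2+] = 3s and [PO4^3-] = 2s.
Ksp = (3s)^3(2s)^2 = 108s^5
s^5 = 2.40 × 10^-32 / 108, so s = 1.859 x 10^-7 M
[PO4^3-] = 2s = 3.72 × 10^-7 M

[PO4^3-] ≈ 3.72 × 10^-7 M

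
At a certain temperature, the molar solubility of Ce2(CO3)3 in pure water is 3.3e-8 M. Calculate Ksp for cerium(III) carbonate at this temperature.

Ksp = 4.2e-36

Ce2(CO3)3(s) ⇌ 2 Ce^3+ + 3 CO3^2-
With molar solubility s: [Ce^3+] = 2s, [CO3^2-] = 3s.
Ksp = [Ce^3+]^2[CO3^2-]^3
Substituting: Ksp = (2s)^2(3s)^3 = 108s^5
Ksp = 108 × (3.3 x 10^-8)^5 = 4.2 × 10^-36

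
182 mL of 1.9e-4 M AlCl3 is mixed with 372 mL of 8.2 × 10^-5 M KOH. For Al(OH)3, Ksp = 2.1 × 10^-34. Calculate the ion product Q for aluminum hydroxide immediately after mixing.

Q = 1.0 × 10^-17

Total volume = 182 + 372 = 554 mL.
[Al^3+] = 1.9 x 10^-4 × (182/554) = 6.24 x 10^-5 M
[OH^-] = 8.2 × 10^-5 × (372/554) = 5.51 × 10^-5 M
Al(OH)3(s) <=> Al^3+(aq) + 3 OH^-(aq), so Q = [Al^3+][OH^-]^3
Q = (6.24 x 10^-5)(5.51 × 10^-5)^3 = 1.0 × 10^-17
Q > Ksp, so Al(OH)3 will precipitate.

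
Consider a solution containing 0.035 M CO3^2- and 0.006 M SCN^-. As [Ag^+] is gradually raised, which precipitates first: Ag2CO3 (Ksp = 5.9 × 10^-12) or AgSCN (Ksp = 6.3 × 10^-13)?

Each salt begins to precipitate when Q = Ksp, i.e. when [Ag^+] reaches its threshold.
For Ag2CO3: 5.9 × 10^-12 = 0.035 × [Ag^+]^2  ⇒  [Ag^+] = 1.3 x 10^-5 M.
For AgSCN: 6.3 × 10^-13 = 0.006 × [Ag^+]  ⇒  [Ag^+] = 1.1 × 10^-10 M.
The salt with the lower threshold [Ag^+] precipitates first: AgSCN.

AgSCN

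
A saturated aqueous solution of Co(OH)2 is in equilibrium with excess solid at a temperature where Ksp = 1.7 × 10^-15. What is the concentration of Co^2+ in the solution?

Co(OH)2(s) ⇌ Co^2+(aq) + 2 OH^-(aq)
Ksp = [Co^2+][OH^-]^2
If s mol/L of Co(OH)2 dissolves, [Co^2+] = s and [OH^-] = 2s.
Substituting: Ksp = s(2s)^2 = 4s^3
s = (1.7 × 10^-15 / 4)^(1/3) = 7.52 x 10^-6 M
[Co^2+] = s = 7.5 x 10^-6 M

[Co^2+] ≈ 7.5 × 10^-6 M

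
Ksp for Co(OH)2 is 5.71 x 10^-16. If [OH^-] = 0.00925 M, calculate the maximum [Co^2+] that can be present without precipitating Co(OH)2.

Co(OH)2(s) ⇌ Co^2+ + 2 OH^-
Ksp = [Co^2+][OH^-]^2
Precipitation begins when Q = Ksp. With [OH^-] = 0.00925 M:
5.71 x 10^-16 = (0.00925)^2 × [Co^2+]
[Co^2+] = (5.71 x 10^-16 / 8.556 x 10^-5) = 6.67 × 10^-12 M

[Co^2+] ≈ 6.67 x 10^-12 M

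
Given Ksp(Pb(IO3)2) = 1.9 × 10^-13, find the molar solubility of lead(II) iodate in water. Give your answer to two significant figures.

s = 3.6 x 10^-5 M

Pb(IO3)2(s) ⇌ Pb^2+(aq) + 2 IO3^-(aq)
Ksp = [Pb^2+][IO3^-]^2
If s mol/L of Pb(IO3)2 dissolves, [Pb^2+] = s and [IO3^-] = 2s.
So Ksp = s × (2s)^2 = 4s^3
Solving, s = (1.9 × 10^-13/4)^(1/3) = 3.6 × 10^-5 M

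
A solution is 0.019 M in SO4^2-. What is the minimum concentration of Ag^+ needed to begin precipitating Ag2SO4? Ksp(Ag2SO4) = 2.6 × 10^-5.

3.7 × 10^-2 M

Ag2SO4(s) <=> 2 Ag^+(aq) + SO4^2-(aq)
Ksp = [Ag^+]^2[SO4^2-]
Precipitation begins when Q = Ksp. With [SO4^2-] = 0.019 M:
2.6 × 10^-5 = (0.019) × [Ag^+]^2
[Ag^+] = (2.6 × 10^-5 / 1.9 × 10^-2)^(1/2) = 3.7 x 10^-2 M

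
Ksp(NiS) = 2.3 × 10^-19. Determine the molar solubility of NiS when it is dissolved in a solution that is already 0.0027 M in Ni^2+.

8.5 x 10^-17 M

NiS(s) ⇌ Ni^2+ + S^2-
Ksp = [Ni^2+][S^2-]
If s mol/L dissolves here, [Ni^2+] = 0.0027 + s ≈ 0.0027, [S^2-] = s (Ksp is small, so little additional dissolves).
Ksp ≈ 0.0027 × s
s = 8.5 × 10^-17 M
Check: s = 8.5 x 10^-17 ≪ 0.0027, so the approximation is valid.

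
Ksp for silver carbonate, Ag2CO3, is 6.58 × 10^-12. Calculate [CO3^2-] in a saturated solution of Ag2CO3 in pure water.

Ag2CO3(s) ⇌ 2 Ag^+ + CO3^2-
Ksp = [Ag^+]^2[CO3^2-]
If s mol/L of Ag2CO3 dissolves, [Ag^+] = 2s and [CO3^2-] = s.
Substituting: Ksp = (2s)^2s = 4s^3
s^3 = 6.58 × 10^-12 / 4, so s = 1.180 × 10^-4 M
[CO3^2-] = s = 1.18 × 10^-4 M

1.18 × 10^-4 M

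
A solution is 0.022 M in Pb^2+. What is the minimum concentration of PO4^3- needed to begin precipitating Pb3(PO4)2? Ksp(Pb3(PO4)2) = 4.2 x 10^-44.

6.3 x 10^-20 M

Pb3(PO4)2(s) ⇌ 3 Pb^2+(aq) + 2 PO4^3-(aq)
Ksp = [Pb^2+]^3[PO4^3-]^2
Precipitation begins when Q = Ksp. With [Pb^2+] = 0.022 M:
4.2 x 10^-44 = (0.022)^3 × [PO4^3-]^2
[PO4^3-] = (4.2 x 10^-44 / 1.06 × 10^-5)^(1/2) = 6.3 x 10^-20 M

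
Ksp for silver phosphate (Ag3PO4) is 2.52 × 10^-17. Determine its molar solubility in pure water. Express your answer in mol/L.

Ag3PO4(s) ⇌ 3 Ag^+(aq) + PO4^3-(aq)
Ksp = [Ag^+]^3[PO4^3-]
With molar solubility s: [Ag^+] = 3s, [PO4^3-] = s.
Substituting: Ksp = (3s)^3s = 27s^4
Solving, s = (2.52 × 10^-17/27)^(1/4) = 3.11 x 10^-5 M

3.11 x 10^-5 M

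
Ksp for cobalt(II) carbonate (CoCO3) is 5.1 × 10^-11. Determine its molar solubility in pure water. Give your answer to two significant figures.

s ≈ 7.1 × 10^-6 M

CoCO3(s) ⇌ Co^2+(aq) + CO3^2-(aq)
Ksp = [Co^2+][CO3^2-]
With molar solubility s: [Co^2+] = s, [CO3^2-] = s.
Ksp = s × s = s^2
s = (5.1 × 10^-11)^(1/2) = 7.1 × 10^-6 M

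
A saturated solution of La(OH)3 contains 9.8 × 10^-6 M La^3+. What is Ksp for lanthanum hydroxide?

2.5e-19

La(OH)3(s) ⇌ La^3+(aq) + 3 OH^-(aq)
Stoichiometry gives [OH^-] = (3/1)[La^3+] = 2.94 × 10^-5 M.
Ksp = [La^3+][OH^-]^3
Ksp = 9.8 x 10^-6 × (2.94 × 10^-5)^3 = 2.5 x 10^-19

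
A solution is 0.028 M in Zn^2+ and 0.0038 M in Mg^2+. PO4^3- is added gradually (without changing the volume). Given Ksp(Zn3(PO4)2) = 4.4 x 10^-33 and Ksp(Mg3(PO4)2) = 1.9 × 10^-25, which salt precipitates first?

Zn3(PO4)2

Each salt begins to precipitate when Q = Ksp, i.e. when [PO4^3-] reaches its threshold.
For Zn3(PO4)2: 4.4 x 10^-33 = (0.028)^3 × [PO4^3-]^2  ⇒  [PO4^3-] = 1.4 x 10^-14 M.
For Mg3(PO4)2: 1.9 × 10^-25 = (0.0038)^3 × [PO4^3-]^2  ⇒  [PO4^3-] = 1.9 × 10^-9 M.
The salt with the lower threshold [PO4^3-] precipitates first: Zn3(PO4)2.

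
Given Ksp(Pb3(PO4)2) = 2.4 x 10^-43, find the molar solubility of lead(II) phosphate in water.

s = 1.2e-9 M

Pb3(PO4)2(s) <=> 3 Pb^2+(aq) + 2 PO4^3-(aq)
Ksp = [Pb^2+]^3[PO4^3-]^2
For each mole of Pb3(PO4)2 that dissolves: [Pb^2+] = 3s, [PO4^3-] = 2s.
Substituting: Ksp = (3s)^3(2s)^2 = 108s^5
s^5 = 2.4 x 10^-43 / 108, so s = 1.2 × 10^-9 M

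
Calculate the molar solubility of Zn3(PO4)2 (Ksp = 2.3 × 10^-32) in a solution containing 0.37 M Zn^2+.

Zn3(PO4)2(s) ⇌ 3 Zn^2+(aq) + 2 PO4^3-(aq)
Ksp = [Zn^2+]^3[PO4^3-]^2
If s mol/L dissolves here, [Zn^2+] = 0.37 + 3s ≈ 0.37, [PO4^3-] = 2s (common-ion effect: Zn^2+ is already 0.37 M).
Ksp ≈ (0.37)^3 × (2s)^2
s = 3.4 × 10^-16 M
Check: 3s = 1.0 × 10^-15 ≪ 0.37, so the approximation is valid.

3.4 × 10^-16 M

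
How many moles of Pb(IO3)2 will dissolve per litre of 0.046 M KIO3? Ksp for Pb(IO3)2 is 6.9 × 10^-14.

3.3 × 10^-11 M

Pb(IO3)2(s) ⇌ Pb^2+ + 2 IO3^-
Ksp = [Pb^2+][IO3^-]^2
Let s = moles of Pb(IO3)2 that dissolve per litre. [Pb^2+] = s, [IO3^-] = 0.046 + 2s ≈ 0.046 (common-ion effect: IO3^- is already 0.046 M).
Ksp ≈ s × (0.046)^2
s = 3.3 x 10^-11 M
Check: 2s = 6.5 x 10^-11 ≪ 0.046, so the approximation is valid.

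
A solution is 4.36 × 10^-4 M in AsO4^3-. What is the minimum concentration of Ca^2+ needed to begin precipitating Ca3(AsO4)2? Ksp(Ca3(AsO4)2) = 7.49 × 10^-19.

[Ca^2+] ≈ 1.58 × 10^-4 M

Ca3(AsO4)2(s) <=> 3 Ca^2+ + 2 AsO4^3-
Ksp = [Ca^2+]^3[AsO4^3-]^2
Precipitation begins when Q = Ksp. With [AsO4^3-] = 4.36 × 10^-4 M:
7.49 × 10^-19 = (4.36 × 10^-4)^2 × [Ca^2+]^3
[Ca^2+] = (7.49 × 10^-19 / 1.901 × 10^-7)^(1/3) = 1.58 × 10^-4 M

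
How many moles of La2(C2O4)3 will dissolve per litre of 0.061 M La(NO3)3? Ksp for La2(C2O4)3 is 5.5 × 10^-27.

s = 3.8 × 10^-9 M

La2(C2O4)3(s) ⇌ 2 La^3+ + 3 C2O4^2-
Ksp = [La^3+]^2[C2O4^2-]^3
If s mol/L dissolves here, [La^3+] = 0.061 + 2s ≈ 0.061, [C2O4^2-] = 3s (Ksp is small, so little additional dissolves).
Ksp ≈ (0.061)^2 × (3s)^3
s = 3.8 × 10^-9 M
Check: 2s = 7.6 x 10^-9 ≪ 0.061, so the approximation is valid.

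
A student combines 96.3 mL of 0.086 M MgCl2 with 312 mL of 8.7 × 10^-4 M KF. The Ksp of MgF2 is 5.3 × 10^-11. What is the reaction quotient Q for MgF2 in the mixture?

Q = 9.0e-9

Total volume = 96.3 + 312 = 408.3 mL.
[Mg^2+] = 8.6 × 10^-2 × (96.3/408.3) = 2.03 x 10^-2 M
[F^-] = 8.7 × 10^-4 × (312/408.3) = 6.65 × 10^-4 M
MgF2(s) ⇌ Mg^2+ + 2 F^-, so Q = [Mg^2+][F^-]^2
Q = (2.03 × 10^-2)(6.65 x 10^-4)^2 = 9.0 × 10^-9
Q > Ksp, so MgF2 will precipitate.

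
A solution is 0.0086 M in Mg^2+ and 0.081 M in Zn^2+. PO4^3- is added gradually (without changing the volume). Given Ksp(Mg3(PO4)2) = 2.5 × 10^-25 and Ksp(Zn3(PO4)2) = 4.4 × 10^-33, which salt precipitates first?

Zn3(PO4)2

Precipitation of each salt starts when its ion product equals its Ksp.
For Mg3(PO4)2: 2.5 × 10^-25 = (0.0086)^3 × [PO4^3-]^2  ⇒  [PO4^3-] = 6.3 × 10^-10 M.
For Zn3(PO4)2: 4.4 × 10^-33 = (0.081)^3 × [PO4^3-]^2  ⇒  [PO4^3-] = 2.9 x 10^-15 M.
The salt with the lower threshold [PO4^3-] precipitates first: Zn3(PO4)2.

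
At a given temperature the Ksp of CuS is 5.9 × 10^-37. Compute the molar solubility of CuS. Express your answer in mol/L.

CuS(s) <=> Cu^2+(aq) + S^2-(aq)
Ksp = [Cu^2+][S^2-]
Let s = molar solubility. Then [Cu^2+] = s and [S^2-] = s.
Ksp = (s)(s) = s^2
s = (5.9 × 10^-37)^(1/2) = 7.7 x 10^-19 M

s = 7.7 × 10^-19 M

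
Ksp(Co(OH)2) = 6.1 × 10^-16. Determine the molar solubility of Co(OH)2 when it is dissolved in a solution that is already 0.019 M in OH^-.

Co(OH)2(s) <=> Co^2+ + 2 OH^-
Ksp = [Co^2+][OH^-]^2
Let s = moles of Co(OH)2 that dissolve per litre. [Co^2+] = s, [OH^-] = 0.019 + 2s ≈ 0.019 (since the OH^- already present dominates).
Ksp ≈ s × (0.019)^2
s = 1.7 × 10^-12 M
Check: 2s = 3.4 x 10^-12 ≪ 0.019, so the approximation is valid.

s = 1.7 × 10^-12 M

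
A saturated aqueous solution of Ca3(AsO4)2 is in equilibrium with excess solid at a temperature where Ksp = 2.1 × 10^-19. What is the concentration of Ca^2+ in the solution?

2.2 x 10^-4 M

Ca3(AsO4)2(s) ⇌ 3 Ca^2+(aq) + 2 AsO4^3-(aq)
Ksp = [Ca^2+]^3[AsO4^3-]^2
For each mole of Ca3(AsO4)2 that dissolves: [Ca^2+] = 3s, [AsO4^3-] = 2s.
Ksp = (3s)^3(2s)^2 = 108s^5
Solving, s = (2.1 × 10^-19/108)^(1/5) = 7.21 × 10^-5 M
[Ca^2+] = 3s = 2.2 × 10^-4 M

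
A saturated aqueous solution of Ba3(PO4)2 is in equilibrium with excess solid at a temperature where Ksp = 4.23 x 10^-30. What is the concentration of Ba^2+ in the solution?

[Ba^2+] ≈ 1.57 x 10^-6 M

Ba3(PO4)2(s) ⇌ 3 Ba^2+(aq) + 2 PO4^3-(aq)
Ksp = [Ba^2+]^3[PO4^3-]^2
For each mole of Ba3(PO4)2 that dissolves: [Ba^2+] = 3s, [PO4^3-] = 2s.
Substituting: Ksp = (3s)^3(2s)^2 = 108s^5
s^5 = 4.23 x 10^-30 / 108, so s = 5.231 × 10^-7 M
[Ba^2+] = 3s = 1.57 x 10^-6 M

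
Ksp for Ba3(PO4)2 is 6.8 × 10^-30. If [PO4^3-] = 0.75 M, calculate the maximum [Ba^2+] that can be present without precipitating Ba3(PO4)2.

[Ba^2+] = 2.3e-10 M

Ba3(PO4)2(s) ⇌ 3 Ba^2+(aq) + 2 PO4^3-(aq)
Ksp = [Ba^2+]^3[PO4^3-]^2
Precipitation begins when Q = Ksp. With [PO4^3-] = 0.75 M:
6.8 × 10^-30 = (0.75)^2 × [Ba^2+]^3
[Ba^2+] = (6.8 × 10^-30 / 5.63 × 10^-1)^(1/3) = 2.3 x 10^-10 M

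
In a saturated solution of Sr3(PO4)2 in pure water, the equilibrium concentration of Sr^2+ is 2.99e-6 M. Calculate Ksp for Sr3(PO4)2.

Sr3(PO4)2(s) ⇌ 3 Sr^2+(aq) + 2 PO4^3-(aq)
Stoichiometry gives [PO4^3-] = (2/3)[Sr^2+] = 1.993 x 10^-6 M.
Ksp = [Sr^2+]^3[PO4^3-]^2
Ksp = (2.99 x 10^-6)^3 × (1.993 x 10^-6)^2 = 1.06 × 10^-28

Ksp ≈ 1.06 x 10^-28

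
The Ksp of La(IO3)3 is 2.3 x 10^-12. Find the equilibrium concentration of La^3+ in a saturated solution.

5.4 × 10^-4 M

La(IO3)3(s) ⇌ La^3+ + 3 IO3^-
Ksp = [La^3+][IO3^-]^3
Let s = molar solubility. Then [La^3+] = s and [IO3^-] = 3s.
Ksp = s(3s)^3 = 27s^4
Solving, s = (2.3 x 10^-12/27)^(1/4) = 5.40 × 10^-4 M
[La^3+] = s = 5.4 x 10^-4 M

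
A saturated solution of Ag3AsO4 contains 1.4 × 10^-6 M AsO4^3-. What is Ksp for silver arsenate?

Ag3AsO4(s) <=> 3 Ag^+(aq) + AsO4^3-(aq)
Stoichiometry gives [Ag^+] = (3/1)[AsO4^3-] = 4.20 × 10^-6 M.
Ksp = [Ag^+]^3[AsO4^3-]
Ksp = (4.20 × 10^-6)^3 × 1.4 × 10^-6 = 1.0 x 10^-22

Ksp ≈ 1.0e-22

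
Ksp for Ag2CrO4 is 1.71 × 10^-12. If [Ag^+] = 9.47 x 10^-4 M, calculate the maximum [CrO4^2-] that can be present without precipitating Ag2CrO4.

[CrO4^2-] = 1.91 x 10^-6 M

Ag2CrO4(s) ⇌ 2 Ag^+ + CrO4^2-
Ksp = [Ag^+]^2[CrO4^2-]
Precipitation begins when Q = Ksp. With [Ag^+] = 9.47 x 10^-4 M:
1.71 × 10^-12 = (9.47 x 10^-4)^2 × [CrO4^2-]
[CrO4^2-] = (1.71 × 10^-12 / 8.968 x 10^-7) = 1.91 × 10^-6 M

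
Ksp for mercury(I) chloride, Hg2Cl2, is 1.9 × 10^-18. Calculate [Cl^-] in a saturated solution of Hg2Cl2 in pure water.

[Cl^-] = 1.6e-6 M

Hg2Cl2(s) ⇌ Hg2^2+(aq) + 2 Cl^-(aq)
Ksp = [Hg2^2+][Cl^-]^2
If s mol/L of Hg2Cl2 dissolves, [Hg2^2+] = s and [Cl^-] = 2s.
Ksp = s(2s)^2 = 4s^3
s = (1.9 × 10^-18 / 4)^(1/3) = 7.80 x 10^-7 M
[Cl^-] = 2s = 1.6 x 10^-6 M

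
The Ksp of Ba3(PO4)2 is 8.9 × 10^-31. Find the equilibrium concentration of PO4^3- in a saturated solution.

7.7 × 10^-7 M

Ba3(PO4)2(s) ⇌ 3 Ba^2+ + 2 PO4^3-
Ksp = [Ba^2+]^3[PO4^3-]^2
If s mol/L of Ba3(PO4)2 dissolves, [Ba^2+] = 3s and [PO4^3-] = 2s.
So Ksp = (3s)^3 × (2s)^2 = 108s^5
s = (8.9 × 10^-31 / 108)^(1/5) = 3.83 × 10^-7 M
[PO4^3-] = 2s = 7.7 x 10^-7 M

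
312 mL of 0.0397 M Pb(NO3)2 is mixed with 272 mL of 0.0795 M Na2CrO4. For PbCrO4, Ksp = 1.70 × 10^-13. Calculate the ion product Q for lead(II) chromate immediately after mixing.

Q ≈ 7.85 × 10^-4

Total volume = 312 + 272 = 584 mL.
[Pb^2+] = 3.97 x 10^-2 × (312/584) = 2.121 × 10^-2 M
[CrO4^2-] = 7.95 × 10^-2 × (272/584) = 3.703 × 10^-2 M
PbCrO4(s) ⇌ Pb^2+(aq) + CrO4^2-(aq), so Q = [Pb^2+][CrO4^2-]
Q = (2.121 × 10^-2)(3.703 x 10^-2) = 7.85 x 10^-4
Q > Ksp, so PbCrO4 will precipitate.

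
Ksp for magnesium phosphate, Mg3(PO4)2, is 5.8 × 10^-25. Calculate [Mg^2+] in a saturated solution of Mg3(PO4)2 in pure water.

1.7e-5 M

Mg3(PO4)2(s) <=> 3 Mg^2+(aq) + 2 PO4^3-(aq)
Ksp = [Mg^2+]^3[PO4^3-]^2
If s mol/L of Mg3(PO4)2 dissolves, [Mg^2+] = 3s and [PO4^3-] = 2s.
So Ksp = (3s)^3 × (2s)^2 = 108s^5
s^5 = 5.8 × 10^-25 / 108, so s = 5.57 x 10^-6 M
[Mg^2+] = 3s = 1.7 × 10^-5 M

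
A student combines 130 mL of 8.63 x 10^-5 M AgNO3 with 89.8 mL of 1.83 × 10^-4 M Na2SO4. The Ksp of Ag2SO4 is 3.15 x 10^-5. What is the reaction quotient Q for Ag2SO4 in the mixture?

Total volume = 130 + 89.8 = 219.8 mL.
[Ag^+] = 8.63 × 10^-5 × (130/219.8) = 5.104 × 10^-5 M
[SO4^2-] = 1.83 × 10^-4 × (89.8/219.8) = 7.477 × 10^-5 M
Ag2SO4(s) ⇌ 2 Ag^+(aq) + SO4^2-(aq), so Q = [Ag^+]^2[SO4^2-]
Q = (5.104 x 10^-5)^2(7.477 x 10^-5) = 1.95 × 10^-13
Q < Ksp, so no precipitate of Ag2SO4 forms.

Q ≈ 1.95 × 10^-13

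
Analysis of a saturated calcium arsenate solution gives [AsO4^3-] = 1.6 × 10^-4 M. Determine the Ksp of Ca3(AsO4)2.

Ca3(AsO4)2(s) ⇌ 3 Ca^2+ + 2 AsO4^3-
Stoichiometry gives [Ca^2+] = (3/2)[AsO4^3-] = 2.40 × 10^-4 M.
Ksp = [Ca^2+]^3[AsO4^3-]^2
Ksp = (2.40 × 10^-4)^3 × (1.6 × 10^-4)^2 = 3.5 x 10^-19

3.5 × 10^-19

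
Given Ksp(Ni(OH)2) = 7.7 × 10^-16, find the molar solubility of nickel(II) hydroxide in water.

5.8 × 10^-6 M

Ni(OH)2(s) ⇌ Ni^2+ + 2 OH^-
Ksp = [Ni^2+][OH^-]^2
If s mol/L of Ni(OH)2 dissolves, [Ni^2+] = s and [OH^-] = 2s.
Ksp = s(2s)^2 = 4s^3
s^3 = 7.7 × 10^-16 / 4, so s = 5.8 × 10^-6 M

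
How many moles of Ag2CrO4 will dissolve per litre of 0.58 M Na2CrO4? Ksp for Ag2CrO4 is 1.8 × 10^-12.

s = 8.8 × 10^-7 M

Ag2CrO4(s) ⇌ 2 Ag^+ + CrO4^2-
Ksp = [Ag^+]^2[CrO4^2-]
Let s be the molar solubility in this solution. [Ag^+] = 2s, [CrO4^2-] = 0.58 + s ≈ 0.58 (common-ion effect: CrO4^2- is already 0.58 M).
Ksp ≈ (2s)^2 × 0.58
s = 8.8 × 10^-7 M
Check: s = 8.8 x 10^-7 ≪ 0.58, so the approximation is valid.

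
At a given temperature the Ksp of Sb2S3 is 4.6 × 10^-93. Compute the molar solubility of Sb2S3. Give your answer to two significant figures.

Sb2S3(s) ⇌ 2 Sb^3+(aq) + 3 S^2-(aq)
Ksp = [Sb^3+]^2[S^2-]^3
With molar solubility s: [Sb^3+] = 2s, [S^2-] = 3s.
So Ksp = (2s)^2 × (3s)^3 = 108s^5
s^5 = 4.6 × 10^-93 / 108, so s = 1.3 x 10^-19 M

s = 1.3e-19 M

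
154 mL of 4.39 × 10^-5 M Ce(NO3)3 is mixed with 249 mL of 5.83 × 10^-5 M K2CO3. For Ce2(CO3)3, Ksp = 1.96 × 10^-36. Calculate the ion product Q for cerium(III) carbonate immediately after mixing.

Total volume = 154 + 249 = 403 mL.
[Ce^3+] = 4.39 × 10^-5 × (154/403) = 1.678 x 10^-5 M
[CO3^2-] = 5.83 × 10^-5 × (249/403) = 3.602 × 10^-5 M
Ce2(CO3)3(s) ⇌ 2 Ce^3+(aq) + 3 CO3^2-(aq), so Q = [Ce^3+]^2[CO3^2-]^3
Q = (1.678 x 10^-5)^2(3.602 × 10^-5)^3 = 1.32 x 10^-23
Q > Ksp, so Ce2(CO3)3 will precipitate.

1.32 x 10^-23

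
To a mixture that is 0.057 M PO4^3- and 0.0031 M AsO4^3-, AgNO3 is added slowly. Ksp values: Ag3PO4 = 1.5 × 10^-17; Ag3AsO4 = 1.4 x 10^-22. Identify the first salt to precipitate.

Ag3AsO4

Each salt begins to precipitate when Q = Ksp, i.e. when [Ag^+] reaches its threshold.
For Ag3PO4: 1.5 × 10^-17 = 0.057 × [Ag^+]^3  ⇒  [Ag^+] = 6.4 × 10^-6 M.
For Ag3AsO4: 1.4 x 10^-22 = 0.0031 × [Ag^+]^3  ⇒  [Ag^+] = 3.6 x 10^-7 M.
The salt with the lower threshold [Ag^+] precipitates first: Ag3AsO4.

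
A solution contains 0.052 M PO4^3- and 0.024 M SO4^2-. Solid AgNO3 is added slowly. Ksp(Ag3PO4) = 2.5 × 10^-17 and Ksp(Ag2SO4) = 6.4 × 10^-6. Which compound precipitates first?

Ag3PO4

Each salt begins to precipitate when Q = Ksp, i.e. when [Ag^+] reaches its threshold.
For Ag3PO4: 2.5 × 10^-17 = 0.052 × [Ag^+]^3  ⇒  [Ag^+] = 7.8 x 10^-6 M.
For Ag2SO4: 6.4 × 10^-6 = 0.024 × [Ag^+]^2  ⇒  [Ag^+] = 1.6 × 10^-2 M.
The salt with the lower threshold [Ag^+] precipitates first: Ag3PO4.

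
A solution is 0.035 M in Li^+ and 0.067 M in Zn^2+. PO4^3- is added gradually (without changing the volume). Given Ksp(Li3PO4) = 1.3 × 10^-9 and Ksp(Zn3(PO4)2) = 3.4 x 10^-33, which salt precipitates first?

Zn3(PO4)2

Precipitation of each salt starts when its ion product equals its Ksp.
For Li3PO4: 1.3 × 10^-9 = (0.035)^3 × [PO4^3-]  ⇒  [PO4^3-] = 3.0 x 10^-5 M.
For Zn3(PO4)2: 3.4 x 10^-33 = (0.067)^3 × [PO4^3-]^2  ⇒  [PO4^3-] = 3.4 x 10^-15 M.
The salt with the lower threshold [PO4^3-] precipitates first: Zn3(PO4)2.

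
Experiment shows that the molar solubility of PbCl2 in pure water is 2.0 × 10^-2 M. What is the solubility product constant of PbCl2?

Ksp = 3.2 × 10^-5

PbCl2(s) <=> Pb^2+(aq) + 2 Cl^-(aq)
Let s = molar solubility. Then [Pb^2+] = s and [Cl^-] = 2s.
Ksp = [Pb^2+][Cl^-]^2
Ksp = s(2s)^2 = 4s^3
Ksp = 4 × (2.0 × 10^-2)^3 = 3.2 × 10^-5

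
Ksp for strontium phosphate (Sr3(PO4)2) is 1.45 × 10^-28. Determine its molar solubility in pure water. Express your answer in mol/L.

Sr3(PO4)2(s) ⇌ 3 Sr^2+(aq) + 2 PO4^3-(aq)
Ksp = [Sr^2+]^3[PO4^3-]^2
If s mol/L of Sr3(PO4)2 dissolves, [Sr^2+] = 3s and [PO4^3-] = 2s.
Substituting: Ksp = (3s)^3(2s)^2 = 108s^5
Solving, s = (1.45 × 10^-28/108)^(1/5) = 1.06 x 10^-6 M

s = 1.06 x 10^-6 M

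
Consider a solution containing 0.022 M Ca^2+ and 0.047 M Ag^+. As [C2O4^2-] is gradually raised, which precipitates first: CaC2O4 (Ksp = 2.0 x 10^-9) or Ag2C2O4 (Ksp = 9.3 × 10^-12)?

Precipitation of each salt starts when its ion product equals its Ksp.
For CaC2O4: 2.0 x 10^-9 = 0.022 × [C2O4^2-]  ⇒  [C2O4^2-] = 9.1 x 10^-8 M.
For Ag2C2O4: 9.3 × 10^-12 = (0.047)^2 × [C2O4^2-]  ⇒  [C2O4^2-] = 4.2 × 10^-9 M.
The salt with the lower threshold [C2O4^2-] precipitates first: Ag2C2O4.

Ag2C2O4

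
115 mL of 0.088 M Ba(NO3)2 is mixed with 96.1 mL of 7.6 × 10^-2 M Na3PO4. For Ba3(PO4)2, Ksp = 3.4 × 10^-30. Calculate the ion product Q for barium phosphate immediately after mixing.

Q = 1.3 × 10^-7

Total volume = 115 + 96.1 = 211.1 mL.
[Ba^2+] = 8.8 × 10^-2 × (115/211.1) = 4.79 × 10^-2 M
[PO4^3-] = 7.6 x 10^-2 × (96.1/211.1) = 3.46 × 10^-2 M
Ba3(PO4)2(s) ⇌ 3 Ba^2+ + 2 PO4^3-, so Q = [Ba^2+]^3[PO4^3-]^2
Q = (4.79 x 10^-2)^3(3.46 × 10^-2)^2 = 1.3 × 10^-7
Q > Ksp, so Ba3(PO4)2 will precipitate.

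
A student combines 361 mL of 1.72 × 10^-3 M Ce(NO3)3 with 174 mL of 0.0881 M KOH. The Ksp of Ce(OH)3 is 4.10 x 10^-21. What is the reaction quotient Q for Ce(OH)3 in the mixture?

Q = 2.73 x 10^-8

Total volume = 361 + 174 = 535 mL.
[Ce^3+] = 1.72 × 10^-3 × (361/535) = 1.161 × 10^-3 M
[OH^-] = 8.81 × 10^-2 × (174/535) = 2.865 x 10^-2 M
Ce(OH)3(s) <=> Ce^3+ + 3 OH^-, so Q = [Ce^3+][OH^-]^3
Q = (1.161 × 10^-3)(2.865 × 10^-2)^3 = 2.73 × 10^-8
Q > Ksp, so Ce(OH)3 will precipitate.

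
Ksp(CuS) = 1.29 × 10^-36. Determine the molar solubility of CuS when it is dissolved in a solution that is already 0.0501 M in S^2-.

2.57 × 10^-35 M

CuS(s) ⇌ Cu^2+(aq) + S^2-(aq)
Ksp = [Cu^2+][S^2-]
Let s be the molar solubility in this solution. [Cu^2+] = s, [S^2-] = 0.0501 + s ≈ 0.0501 (Ksp is small, so little additional dissolves).
Ksp ≈ s × 0.0501
s = 2.57 x 10^-35 M
Check: s = 2.6 × 10^-35 ≪ 0.0501, so the approximation is valid.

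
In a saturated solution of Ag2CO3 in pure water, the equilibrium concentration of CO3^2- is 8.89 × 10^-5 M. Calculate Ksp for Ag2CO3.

2.81e-12

Ag2CO3(s) <=> 2 Ag^+ + CO3^2-
Stoichiometry gives [Ag^+] = (2/1)[CO3^2-] = 1.778 × 10^-4 M.
Ksp = [Ag^+]^2[CO3^2-]
Ksp = (1.778 × 10^-4)^2 × 8.89 x 10^-5 = 2.81 × 10^-12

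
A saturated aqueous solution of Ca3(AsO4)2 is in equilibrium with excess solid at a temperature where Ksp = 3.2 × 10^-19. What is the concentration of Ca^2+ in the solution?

Ca3(AsO4)2(s) <=> 3 Ca^2+(aq) + 2 AsO4^3-(aq)
Ksp = [Ca^2+]^3[AsO4^3-]^2
For each mole of Ca3(AsO4)2 that dissolves: [Ca^2+] = 3s, [AsO4^3-] = 2s.
So Ksp = (3s)^3 × (2s)^2 = 108s^5
Solving, s = (3.2 × 10^-19/108)^(1/5) = 7.84 x 10^-5 M
[Ca^2+] = 3s = 2.4 × 10^-4 M

[Ca^2+] ≈ 2.4e-4 M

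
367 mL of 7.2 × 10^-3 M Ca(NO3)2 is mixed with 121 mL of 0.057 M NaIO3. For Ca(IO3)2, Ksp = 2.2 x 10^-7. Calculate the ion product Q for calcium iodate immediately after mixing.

Total volume = 367 + 121 = 488 mL.
[Ca^2+] = 7.2 × 10^-3 × (367/488) = 5.41 x 10^-3 M
[IO3^-] = 5.7 x 10^-2 × (121/488) = 1.41 × 10^-2 M
Ca(IO3)2(s) <=> Ca^2+(aq) + 2 IO3^-(aq), so Q = [Ca^2+][IO3^-]^2
Q = (5.41 × 10^-3)(1.41 × 10^-2)^2 = 1.1 × 10^-6
Q > Ksp, so Ca(IO3)2 will precipitate.

1.1 × 10^-6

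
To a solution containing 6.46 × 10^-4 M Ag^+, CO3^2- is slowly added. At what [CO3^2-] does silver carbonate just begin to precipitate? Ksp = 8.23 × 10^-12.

[CO3^2-] = 1.97 x 10^-5 M

Ag2CO3(s) <=> 2 Ag^+ + CO3^2-
Ksp = [Ag^+]^2[CO3^2-]
Precipitation begins when Q = Ksp. With [Ag^+] = 6.46 × 10^-4 M:
8.23 × 10^-12 = (6.46 × 10^-4)^2 × [CO3^2-]
[CO3^2-] = (8.23 × 10^-12 / 4.173 x 10^-7) = 1.97 × 10^-5 M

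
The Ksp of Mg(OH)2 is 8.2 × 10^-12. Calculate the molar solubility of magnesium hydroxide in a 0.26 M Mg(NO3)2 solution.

2.8 × 10^-6 M

Mg(OH)2(s) ⇌ Mg^2+ + 2 OH^-
Ksp = [Mg^2+][OH^-]^2
If s mol/L dissolves here, [Mg^2+] = 0.26 + s ≈ 0.26, [OH^-] = 2s (since Mg^2+ from Mg(NO3)2 dominates).
Ksp ≈ 0.26 × (2s)^2
s = 2.8 × 10^-6 M
Check: s = 2.8 x 10^-6 ≪ 0.26, so the approximation is valid.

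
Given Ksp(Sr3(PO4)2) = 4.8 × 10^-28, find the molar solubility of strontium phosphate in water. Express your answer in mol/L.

Sr3(PO4)2(s) <=> 3 Sr^2+(aq) + 2 PO4^3-(aq)
Ksp = [Sr^2+]^3[PO4^3-]^2
If s mol/L of Sr3(PO4)2 dissolves, [Sr^2+] = 3s and [PO4^3-] = 2s.
Ksp = (3s)^3(2s)^2 = 108s^5
s = (4.8 × 10^-28 / 108)^(1/5) = 1.3 x 10^-6 M

s ≈ 1.3e-6 M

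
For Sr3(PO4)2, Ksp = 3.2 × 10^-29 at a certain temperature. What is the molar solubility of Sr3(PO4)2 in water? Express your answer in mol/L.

Sr3(PO4)2(s) ⇌ 3 Sr^2+(aq) + 2 PO4^3-(aq)
Ksp = [Sr^2+]^3[PO4^3-]^2
If s mol/L of Sr3(PO4)2 dissolves, [Sr^2+] = 3s and [PO4^3-] = 2s.
So Ksp = (3s)^3 × (2s)^2 = 108s^5
Solving, s = (3.2 × 10^-29/108)^(1/5) = 7.8 x 10^-7 M

s ≈ 7.8e-7 M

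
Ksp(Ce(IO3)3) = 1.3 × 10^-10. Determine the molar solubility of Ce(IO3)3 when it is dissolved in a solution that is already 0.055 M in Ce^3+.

Ce(IO3)3(s) ⇌ Ce^3+ + 3 IO3^-
Ksp = [Ce^3+][IO3^-]^3
If s mol/L dissolves here, [Ce^3+] = 0.055 + s ≈ 0.055, [IO3^-] = 3s (Ksp is small, so little additional dissolves).
Ksp ≈ 0.055 × (3s)^3
s = 4.4 × 10^-4 M
Check: s = 4.4 × 10^-4 ≪ 0.055, so the approximation is valid.

4.4e-4 M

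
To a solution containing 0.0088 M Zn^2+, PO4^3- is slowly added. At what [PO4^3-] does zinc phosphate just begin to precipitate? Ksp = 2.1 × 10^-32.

[PO4^3-] = 1.8 x 10^-13 M

Zn3(PO4)2(s) ⇌ 3 Zn^2+ + 2 PO4^3-
Ksp = [Zn^2+]^3[PO4^3-]^2
Precipitation begins when Q = Ksp. With [Zn^2+] = 0.0088 M:
2.1 × 10^-32 = (0.0088)^3 × [PO4^3-]^2
[PO4^3-] = (2.1 × 10^-32 / 6.81 × 10^-7)^(1/2) = 1.8 × 10^-13 M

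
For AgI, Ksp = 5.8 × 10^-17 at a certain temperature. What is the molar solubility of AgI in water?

s ≈ 7.6 × 10^-9 M

AgI(s) ⇌ Ag^+ + I^-
Ksp = [Ag^+][I^-]
With molar solubility s: [Ag^+] = s, [I^-] = s.
Ksp = s × s = s^2
s = √(5.8 × 10^-17) = 7.6 × 10^-9 M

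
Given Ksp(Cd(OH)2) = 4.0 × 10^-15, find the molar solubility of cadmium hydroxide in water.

Cd(OH)2(s) <=> Cd^2+ + 2 OH^-
Ksp = [Cd^2+][OH^-]^2
With molar solubility s: [Cd^2+] = s, [OH^-] = 2s.
Ksp = s(2s)^2 = 4s^3
Solving, s = (4.0 × 10^-15/4)^(1/3) = 1.0 x 10^-5 M

s = 1.0e-5 M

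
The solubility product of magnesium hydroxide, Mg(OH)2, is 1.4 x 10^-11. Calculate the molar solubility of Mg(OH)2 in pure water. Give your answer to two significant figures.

Mg(OH)2(s) ⇌ Mg^2+(aq) + 2 OH^-(aq)
Ksp = [Mg^2+][OH^-]^2
Let s = molar solubility. Then [Mg^2+] = s and [OH^-] = 2s.
Ksp = s(2s)^2 = 4s^3
s = (1.4 x 10^-11 / 4)^(1/3) = 1.5 x 10^-4 M

s ≈ 1.5 × 10^-4 M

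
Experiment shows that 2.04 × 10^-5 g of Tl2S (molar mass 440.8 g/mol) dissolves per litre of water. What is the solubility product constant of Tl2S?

Molar solubility s = (2.04 × 10^-5 g/L) / (440.8 g/mol) = 4.628 × 10^-8 M.
Tl2S(s) <=> 2 Tl^+(aq) + S^2-(aq)
With molar solubility s: [Tl^+] = 2s, [S^2-] = s.
Ksp = [Tl^+]^2[S^2-]
Substituting: Ksp = (2s)^2s = 4s^3
Ksp = 4 × (4.628 × 10^-8)^3 = 3.96 × 10^-22

3.96 × 10^-22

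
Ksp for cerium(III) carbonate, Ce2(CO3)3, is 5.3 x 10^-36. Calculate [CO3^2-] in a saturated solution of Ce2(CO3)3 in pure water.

Ce2(CO3)3(s) ⇌ 2 Ce^3+ + 3 CO3^2-
Ksp = [Ce^3+]^2[CO3^2-]^3
With molar solubility s: [Ce^3+] = 2s, [CO3^2-] = 3s.
Ksp = (2s)^2(3s)^3 = 108s^5
s^5 = 5.3 x 10^-36 / 108, so s = 3.45 × 10^-8 M
[CO3^2-] = 3s = 1.0 x 10^-7 M

[CO3^2-] = 1.0e-7 M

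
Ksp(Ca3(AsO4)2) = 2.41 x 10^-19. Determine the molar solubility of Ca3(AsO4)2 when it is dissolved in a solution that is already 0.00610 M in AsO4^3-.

Ca3(AsO4)2(s) <=> 3 Ca^2+ + 2 AsO4^3-
Ksp = [Ca^2+]^3[AsO4^3-]^2
Let s be the molar solubility in this solution. [Ca^2+] = 3s, [AsO4^3-] = 0.00610 + 2s ≈ 0.00610 (common-ion effect: AsO4^3- is already 0.00610 M).
Ksp ≈ (3s)^3 × (0.00610)^2
s = 6.21 x 10^-6 M
Check: 2s = 1.2 × 10^-5 ≪ 0.00610, so the approximation is valid.

s = 6.21e-6 M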